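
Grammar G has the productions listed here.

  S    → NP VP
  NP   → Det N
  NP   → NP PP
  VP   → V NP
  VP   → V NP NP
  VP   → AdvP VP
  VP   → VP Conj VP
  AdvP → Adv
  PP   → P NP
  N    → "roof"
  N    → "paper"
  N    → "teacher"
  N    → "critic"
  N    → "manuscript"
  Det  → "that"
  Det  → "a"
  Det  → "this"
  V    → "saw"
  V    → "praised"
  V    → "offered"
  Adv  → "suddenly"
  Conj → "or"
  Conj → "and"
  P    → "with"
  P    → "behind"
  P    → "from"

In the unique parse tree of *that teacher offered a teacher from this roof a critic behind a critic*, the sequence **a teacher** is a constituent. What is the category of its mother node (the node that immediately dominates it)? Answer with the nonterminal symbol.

NP

S
  NP
    Det: that
    N: teacher
  VP
    V: offered
    NP
      NP
        Det: a
        N: teacher
      PP
        P: from
        NP
          Det: this
          N: roof
    NP
      NP
        Det: a
        N: critic
      PP
        P: behind
        NP
          Det: a
          N: critic
The span 'a teacher' is the NP node built by NP → Det N.
Its mother is the NP built by NP → NP PP.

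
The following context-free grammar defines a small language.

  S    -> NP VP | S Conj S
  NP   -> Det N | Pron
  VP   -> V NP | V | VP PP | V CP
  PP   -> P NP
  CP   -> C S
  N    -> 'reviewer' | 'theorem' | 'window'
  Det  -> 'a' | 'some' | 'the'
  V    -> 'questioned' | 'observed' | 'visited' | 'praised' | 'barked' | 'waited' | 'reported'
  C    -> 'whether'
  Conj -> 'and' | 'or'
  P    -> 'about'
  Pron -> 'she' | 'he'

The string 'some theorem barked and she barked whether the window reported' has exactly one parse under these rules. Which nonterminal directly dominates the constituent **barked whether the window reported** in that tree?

[S [S [NP [Det some] [N theorem]] [VP [V barked]]] [Conj and] [S [NP [Pron she]] [VP [V barked] [CP [C whether] [S [NP [Det the] [N window]] [VP [V reported]]]]]]]
The span 'barked whether the window reported' is the VP node built by VP → V CP.
Its mother is the S built by S → NP VP.

S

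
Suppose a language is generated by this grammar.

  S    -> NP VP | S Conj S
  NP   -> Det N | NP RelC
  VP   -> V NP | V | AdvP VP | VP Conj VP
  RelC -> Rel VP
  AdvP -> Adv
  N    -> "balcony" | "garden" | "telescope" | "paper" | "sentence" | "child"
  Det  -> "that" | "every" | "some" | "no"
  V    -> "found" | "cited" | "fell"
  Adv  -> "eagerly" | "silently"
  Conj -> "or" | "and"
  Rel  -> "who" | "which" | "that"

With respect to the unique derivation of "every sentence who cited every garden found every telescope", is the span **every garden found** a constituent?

[S [NP [NP [Det every] [N sentence]] [RelC [Rel who] [VP [V cited] [NP [Det every] [N garden]]]]] [VP [V found] [NP [Det every] [N telescope]]]]
The smallest constituent containing 'every garden found' is the S spanning 'every sentence who cited every garden found every telescope'; no single node in the tree dominates exactly the given words.

No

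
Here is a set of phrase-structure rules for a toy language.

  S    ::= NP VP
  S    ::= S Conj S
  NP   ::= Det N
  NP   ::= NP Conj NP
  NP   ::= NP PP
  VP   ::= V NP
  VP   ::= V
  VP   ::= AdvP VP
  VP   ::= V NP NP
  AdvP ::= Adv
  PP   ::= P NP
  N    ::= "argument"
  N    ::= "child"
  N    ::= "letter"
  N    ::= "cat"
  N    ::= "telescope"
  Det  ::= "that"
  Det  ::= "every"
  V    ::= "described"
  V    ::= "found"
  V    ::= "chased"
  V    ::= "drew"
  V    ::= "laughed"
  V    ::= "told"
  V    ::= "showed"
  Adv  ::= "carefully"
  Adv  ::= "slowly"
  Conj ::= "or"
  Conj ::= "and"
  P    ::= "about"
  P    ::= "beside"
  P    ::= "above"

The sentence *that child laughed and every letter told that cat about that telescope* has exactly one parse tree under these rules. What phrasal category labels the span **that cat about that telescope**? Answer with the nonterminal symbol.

NP

S
  S
    NP
      Det: that
      N: child
    VP
      V: laughed
  Conj: and
  S
    NP
      Det: every
      N: letter
    VP
      V: told
      NP
        NP
          Det: that
          N: cat
        PP
          P: about
          NP
            Det: that
            N: telescope
The span 'that cat about that telescope' is the NP node built by NP → NP PP.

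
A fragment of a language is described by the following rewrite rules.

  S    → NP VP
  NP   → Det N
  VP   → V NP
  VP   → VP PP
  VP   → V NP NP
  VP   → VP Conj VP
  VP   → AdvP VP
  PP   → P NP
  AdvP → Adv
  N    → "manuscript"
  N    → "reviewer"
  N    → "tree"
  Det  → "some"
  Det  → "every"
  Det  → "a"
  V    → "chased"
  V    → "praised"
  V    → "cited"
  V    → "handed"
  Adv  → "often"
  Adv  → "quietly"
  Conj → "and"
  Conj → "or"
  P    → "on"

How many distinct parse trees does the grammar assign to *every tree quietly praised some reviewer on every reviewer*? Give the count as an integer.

2

The two bracketings:
[S [NP [Det every] [N tree]] [VP [VP [AdvP [Adv quietly]] [VP [V praised] [NP [Det some] [N reviewer]]]] [PP [P on] [NP [Det every] [N reviewer]]]]]
[S [NP [Det every] [N tree]] [VP [AdvP [Adv quietly]] [VP [VP [V praised] [NP [Det some] [N reviewer]]] [PP [P on] [NP [Det every] [N reviewer]]]]]]
The trees differ in how a recursive rule is bracketed over the same span.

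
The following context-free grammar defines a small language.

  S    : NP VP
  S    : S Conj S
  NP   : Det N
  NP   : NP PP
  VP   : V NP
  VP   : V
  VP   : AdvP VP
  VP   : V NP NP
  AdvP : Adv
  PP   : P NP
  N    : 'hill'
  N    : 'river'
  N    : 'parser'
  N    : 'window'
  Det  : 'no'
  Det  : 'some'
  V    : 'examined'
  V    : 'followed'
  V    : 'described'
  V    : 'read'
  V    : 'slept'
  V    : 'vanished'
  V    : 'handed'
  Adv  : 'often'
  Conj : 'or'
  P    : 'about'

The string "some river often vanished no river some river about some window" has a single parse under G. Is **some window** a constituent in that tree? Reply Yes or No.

[S [NP [Det some] [N river]] [VP [AdvP [Adv often]] [VP [V vanished] [NP [Det no] [N river]] [NP [NP [Det some] [N river]] [PP [P about] [NP [Det some] [N window]]]]]]]
The words 'some window' are exhaustively dominated by a single NP node (built by NP → Det N), so they form a constituent.

Yes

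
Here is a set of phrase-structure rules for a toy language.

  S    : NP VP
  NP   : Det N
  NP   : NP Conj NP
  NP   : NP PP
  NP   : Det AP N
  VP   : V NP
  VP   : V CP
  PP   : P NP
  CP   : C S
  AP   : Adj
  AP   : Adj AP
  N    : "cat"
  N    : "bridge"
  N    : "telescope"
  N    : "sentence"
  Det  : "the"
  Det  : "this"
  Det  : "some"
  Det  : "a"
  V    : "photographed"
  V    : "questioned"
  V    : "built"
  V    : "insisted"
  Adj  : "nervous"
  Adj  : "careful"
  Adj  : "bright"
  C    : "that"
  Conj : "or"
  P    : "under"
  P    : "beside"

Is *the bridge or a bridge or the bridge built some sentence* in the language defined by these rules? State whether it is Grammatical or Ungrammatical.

[S [NP [NP [Det the] [N bridge]] [Conj or] [NP [NP [Det a] [N bridge]] [Conj or] [NP [Det the] [N bridge]]]] [VP [V built] [NP [Det some] [N sentence]]]]
Each bracket corresponds to one application of a listed rule, so the string is derivable from S.

Grammatical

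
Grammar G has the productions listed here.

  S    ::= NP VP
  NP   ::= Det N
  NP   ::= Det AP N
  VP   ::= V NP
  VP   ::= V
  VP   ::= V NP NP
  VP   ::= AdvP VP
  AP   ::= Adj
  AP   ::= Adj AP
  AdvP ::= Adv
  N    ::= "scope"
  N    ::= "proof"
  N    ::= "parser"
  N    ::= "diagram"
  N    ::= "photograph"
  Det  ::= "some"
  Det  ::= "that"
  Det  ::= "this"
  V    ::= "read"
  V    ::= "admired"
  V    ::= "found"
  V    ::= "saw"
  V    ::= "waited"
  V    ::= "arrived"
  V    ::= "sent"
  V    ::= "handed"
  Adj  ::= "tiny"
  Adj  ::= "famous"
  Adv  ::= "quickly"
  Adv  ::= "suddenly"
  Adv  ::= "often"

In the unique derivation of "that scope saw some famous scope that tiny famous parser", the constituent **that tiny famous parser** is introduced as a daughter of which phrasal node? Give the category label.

VP

[S [NP [Det that] [N scope]] [VP [V saw] [NP [Det some] [AP [Adj famous]] [N scope]] [NP [Det that] [AP [Adj tiny] [AP [Adj famous]]] [N parser]]]]
The span 'that tiny famous parser' is the NP node built by NP → Det AP N.
Its mother is the VP built by VP → V NP NP.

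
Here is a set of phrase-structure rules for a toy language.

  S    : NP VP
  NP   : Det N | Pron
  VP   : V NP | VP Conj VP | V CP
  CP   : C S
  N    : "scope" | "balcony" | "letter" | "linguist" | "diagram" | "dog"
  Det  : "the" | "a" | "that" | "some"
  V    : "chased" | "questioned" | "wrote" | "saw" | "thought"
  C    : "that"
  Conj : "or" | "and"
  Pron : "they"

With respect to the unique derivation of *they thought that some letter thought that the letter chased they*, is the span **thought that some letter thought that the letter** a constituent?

[S [NP [Pron they]] [VP [V thought] [CP [C that] [S [NP [Det some] [N letter]] [VP [V thought] [CP [C that] [S [NP [Det the] [N letter]] [VP [V chased] [NP [Pron they]]]]]]]]]]
The smallest constituent containing 'thought that some letter thought that the letter' is the VP spanning 'thought that some letter thought that the letter chased they'; no single node in the tree dominates exactly the given words.

No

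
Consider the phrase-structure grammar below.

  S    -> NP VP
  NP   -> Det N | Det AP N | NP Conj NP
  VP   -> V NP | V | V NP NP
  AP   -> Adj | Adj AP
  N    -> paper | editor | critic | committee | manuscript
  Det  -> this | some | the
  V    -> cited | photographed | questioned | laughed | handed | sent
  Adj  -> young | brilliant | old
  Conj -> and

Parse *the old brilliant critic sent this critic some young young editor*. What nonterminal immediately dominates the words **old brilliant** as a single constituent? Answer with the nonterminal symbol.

[S [NP [Det the] [AP [Adj old] [AP [Adj brilliant]]] [N critic]] [VP [V sent] [NP [Det this] [N critic]] [NP [Det some] [AP [Adj young] [AP [Adj young]]] [N editor]]]]
The span 'old brilliant' is the AP node built by AP → Adj AP.

AP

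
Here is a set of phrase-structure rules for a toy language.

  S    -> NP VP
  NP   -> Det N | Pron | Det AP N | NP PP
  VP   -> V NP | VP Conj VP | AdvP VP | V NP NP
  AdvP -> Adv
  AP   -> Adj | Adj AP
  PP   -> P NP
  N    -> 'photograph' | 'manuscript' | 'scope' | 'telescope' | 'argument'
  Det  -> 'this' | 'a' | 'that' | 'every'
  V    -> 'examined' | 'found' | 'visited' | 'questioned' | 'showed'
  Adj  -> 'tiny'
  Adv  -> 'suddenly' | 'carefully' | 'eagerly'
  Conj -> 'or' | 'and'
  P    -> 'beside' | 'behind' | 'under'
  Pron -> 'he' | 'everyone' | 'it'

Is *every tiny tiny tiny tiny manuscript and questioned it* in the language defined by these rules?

Ungrammatical

For S → NP VP, the only prefix that parses as NP is 'every tiny tiny tiny tiny manuscript', but the remainder 'and questioned it' is not a VP under these rules.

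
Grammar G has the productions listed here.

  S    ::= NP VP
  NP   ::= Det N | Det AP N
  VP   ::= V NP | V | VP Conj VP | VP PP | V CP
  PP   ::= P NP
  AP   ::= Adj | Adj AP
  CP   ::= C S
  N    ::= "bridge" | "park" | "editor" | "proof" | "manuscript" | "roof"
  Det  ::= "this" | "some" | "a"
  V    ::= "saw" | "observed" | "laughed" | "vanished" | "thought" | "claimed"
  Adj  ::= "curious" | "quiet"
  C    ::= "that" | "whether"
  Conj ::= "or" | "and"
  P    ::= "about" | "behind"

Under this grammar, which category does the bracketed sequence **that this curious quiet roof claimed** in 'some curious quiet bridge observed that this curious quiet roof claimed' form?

[S [NP [Det some] [AP [Adj curious] [AP [Adj quiet]]] [N bridge]] [VP [V observed] [CP [C that] [S [NP [Det this] [AP [Adj curious] [AP [Adj quiet]]] [N roof]] [VP [V claimed]]]]]]
The span 'that this curious quiet roof claimed' is the CP node built by CP → C S.

CP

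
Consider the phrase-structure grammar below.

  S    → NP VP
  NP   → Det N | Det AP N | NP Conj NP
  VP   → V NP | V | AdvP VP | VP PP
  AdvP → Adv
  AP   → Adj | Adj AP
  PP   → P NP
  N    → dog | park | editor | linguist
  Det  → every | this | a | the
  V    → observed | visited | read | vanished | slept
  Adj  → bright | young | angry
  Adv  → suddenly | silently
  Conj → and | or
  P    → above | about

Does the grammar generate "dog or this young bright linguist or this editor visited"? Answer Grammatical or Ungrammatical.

Ungrammatical

For S → NP VP, no prefix of the string parses as an NP.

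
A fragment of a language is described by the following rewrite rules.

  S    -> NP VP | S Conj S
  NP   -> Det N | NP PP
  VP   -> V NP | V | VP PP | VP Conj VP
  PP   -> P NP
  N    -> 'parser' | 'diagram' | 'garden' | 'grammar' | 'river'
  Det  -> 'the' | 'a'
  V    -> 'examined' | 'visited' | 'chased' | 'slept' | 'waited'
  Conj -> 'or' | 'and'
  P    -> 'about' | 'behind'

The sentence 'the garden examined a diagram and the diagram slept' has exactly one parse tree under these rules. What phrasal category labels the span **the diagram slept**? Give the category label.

S
  S
    NP
      Det: the
      N: garden
    VP
      V: examined
      NP
        Det: a
        N: diagram
  Conj: and
  S
    NP
      Det: the
      N: diagram
    VP
      V: slept
The span 'the diagram slept' is the S node built by S → NP VP.

S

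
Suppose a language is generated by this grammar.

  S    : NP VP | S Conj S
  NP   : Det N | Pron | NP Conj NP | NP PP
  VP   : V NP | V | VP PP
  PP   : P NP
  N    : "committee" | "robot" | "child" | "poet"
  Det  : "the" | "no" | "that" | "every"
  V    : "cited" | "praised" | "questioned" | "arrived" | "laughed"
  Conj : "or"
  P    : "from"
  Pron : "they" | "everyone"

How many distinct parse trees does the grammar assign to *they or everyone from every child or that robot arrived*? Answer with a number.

5

Two of the 5 distinct bracketings:
[S [NP [NP [Pron they]] [Conj or] [NP [NP [NP [Pron everyone]] [PP [P from] [NP [Det every] [N child]]]] [Conj or] [NP [Det that] [N robot]]]] [VP [V arrived]]]
[S [NP [NP [Pron they]] [Conj or] [NP [NP [Pron everyone]] [PP [P from] [NP [NP [Det every] [N child]] [Conj or] [NP [Det that] [N robot]]]]]] [VP [V arrived]]]
The trees differ in how a recursive rule is bracketed over the same span.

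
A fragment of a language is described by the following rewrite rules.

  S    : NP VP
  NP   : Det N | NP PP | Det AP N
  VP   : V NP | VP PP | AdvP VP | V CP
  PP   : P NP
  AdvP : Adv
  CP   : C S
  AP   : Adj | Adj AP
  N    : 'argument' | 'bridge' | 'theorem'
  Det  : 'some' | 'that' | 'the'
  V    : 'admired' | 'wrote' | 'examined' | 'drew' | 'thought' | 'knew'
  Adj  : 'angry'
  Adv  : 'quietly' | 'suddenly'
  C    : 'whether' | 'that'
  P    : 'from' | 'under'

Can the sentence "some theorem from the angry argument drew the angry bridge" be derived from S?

Grammatical

S
  NP
    NP
      Det: some
      N: theorem
    PP
      P: from
      NP
        Det: the
        AP
          Adj: angry
        N: argument
  VP
    V: drew
    NP
      Det: the
      AP
        Adj: angry
      N: bridge
Each bracket corresponds to one application of a listed rule, so the string is derivable from S.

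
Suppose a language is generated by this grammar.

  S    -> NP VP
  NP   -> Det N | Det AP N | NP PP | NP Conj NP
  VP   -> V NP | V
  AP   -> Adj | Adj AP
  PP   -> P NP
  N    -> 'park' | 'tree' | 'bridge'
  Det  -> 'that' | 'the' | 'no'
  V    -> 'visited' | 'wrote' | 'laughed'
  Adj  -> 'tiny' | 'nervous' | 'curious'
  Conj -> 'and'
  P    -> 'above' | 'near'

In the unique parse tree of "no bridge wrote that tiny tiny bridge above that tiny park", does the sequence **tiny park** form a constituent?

[S [NP [Det no] [N bridge]] [VP [V wrote] [NP [NP [Det that] [AP [Adj tiny] [AP [Adj tiny]]] [N bridge]] [PP [P above] [NP [Det that] [AP [Adj tiny]] [N park]]]]]]
The smallest constituent containing 'tiny park' is the NP spanning 'that tiny park'; no single node in the tree dominates exactly the given words.

No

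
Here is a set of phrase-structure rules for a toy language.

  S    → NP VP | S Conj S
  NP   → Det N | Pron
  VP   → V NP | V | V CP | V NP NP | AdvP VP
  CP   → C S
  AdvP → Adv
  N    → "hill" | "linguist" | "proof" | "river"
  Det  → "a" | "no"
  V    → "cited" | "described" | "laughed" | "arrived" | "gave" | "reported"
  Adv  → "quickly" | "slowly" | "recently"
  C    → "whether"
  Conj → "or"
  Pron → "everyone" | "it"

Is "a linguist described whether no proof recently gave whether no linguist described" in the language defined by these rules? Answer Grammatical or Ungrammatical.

Grammatical

S
  NP
    Det: a
    N: linguist
  VP
    V: described
    CP
      C: whether
      S
        NP
          Det: no
          N: proof
        VP
          AdvP
            Adv: recently
          VP
            V: gave
            CP
              C: whether
              S
                NP
                  Det: no
                  N: linguist
                VP
                  V: described
Every word is introduced by a lexical rule and the phrasal rules combine the resulting categories into a single S.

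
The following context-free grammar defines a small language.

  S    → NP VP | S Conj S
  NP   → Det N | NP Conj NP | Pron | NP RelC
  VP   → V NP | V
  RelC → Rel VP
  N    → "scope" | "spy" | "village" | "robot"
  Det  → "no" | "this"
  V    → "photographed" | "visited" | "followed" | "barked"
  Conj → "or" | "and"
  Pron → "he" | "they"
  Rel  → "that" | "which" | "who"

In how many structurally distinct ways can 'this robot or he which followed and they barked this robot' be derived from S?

Two of the 3 distinct bracketings:
[S [NP [NP [Det this] [N robot]] [Conj or] [NP [NP [NP [Pron he]] [RelC [Rel which] [VP [V followed]]]] [Conj and] [NP [Pron they]]]] [VP [V barked] [NP [Det this] [N robot]]]]
[S [NP [NP [NP [Det this] [N robot]] [Conj or] [NP [NP [Pron he]] [RelC [Rel which] [VP [V followed]]]]] [Conj and] [NP [Pron they]]] [VP [V barked] [NP [Det this] [N robot]]]]
The trees differ in how a recursive rule is bracketed over the same span.

3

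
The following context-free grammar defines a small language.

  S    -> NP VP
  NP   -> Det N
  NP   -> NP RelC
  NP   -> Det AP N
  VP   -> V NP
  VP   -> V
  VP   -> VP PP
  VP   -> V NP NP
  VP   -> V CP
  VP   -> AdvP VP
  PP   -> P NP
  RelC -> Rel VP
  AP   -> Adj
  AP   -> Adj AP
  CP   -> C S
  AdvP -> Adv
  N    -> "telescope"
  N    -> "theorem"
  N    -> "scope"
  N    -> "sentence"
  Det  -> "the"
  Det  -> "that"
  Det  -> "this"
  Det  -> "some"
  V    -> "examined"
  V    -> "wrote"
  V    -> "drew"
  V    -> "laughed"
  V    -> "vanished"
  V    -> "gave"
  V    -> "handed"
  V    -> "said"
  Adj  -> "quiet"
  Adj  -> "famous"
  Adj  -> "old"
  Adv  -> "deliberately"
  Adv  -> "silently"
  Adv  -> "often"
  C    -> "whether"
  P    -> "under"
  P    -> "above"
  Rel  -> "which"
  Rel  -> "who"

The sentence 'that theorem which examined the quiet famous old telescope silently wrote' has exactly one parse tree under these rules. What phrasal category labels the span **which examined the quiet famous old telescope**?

[S [NP [NP [Det that] [N theorem]] [RelC [Rel which] [VP [V examined] [NP [Det the] [AP [Adj quiet] [AP [Adj famous] [AP [Adj old]]]] [N telescope]]]]] [VP [AdvP [Adv silently]] [VP [V wrote]]]]
The span 'which examined the quiet famous old telescope' is the RelC node built by RelC → Rel VP.

RelC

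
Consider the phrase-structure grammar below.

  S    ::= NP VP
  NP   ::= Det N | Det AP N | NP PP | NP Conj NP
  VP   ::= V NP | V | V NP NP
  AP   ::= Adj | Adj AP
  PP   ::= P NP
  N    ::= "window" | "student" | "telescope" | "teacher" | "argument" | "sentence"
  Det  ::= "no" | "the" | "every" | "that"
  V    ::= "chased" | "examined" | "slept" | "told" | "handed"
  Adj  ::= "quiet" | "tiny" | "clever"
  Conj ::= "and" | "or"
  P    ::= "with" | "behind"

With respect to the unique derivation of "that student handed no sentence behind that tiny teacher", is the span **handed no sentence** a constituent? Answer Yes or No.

No

[S [NP [Det that] [N student]] [VP [V handed] [NP [NP [Det no] [N sentence]] [PP [P behind] [NP [Det that] [AP [Adj tiny]] [N teacher]]]]]]
The smallest constituent containing 'handed no sentence' is the VP spanning 'handed no sentence behind that tiny teacher'; no single node in the tree dominates exactly the given words.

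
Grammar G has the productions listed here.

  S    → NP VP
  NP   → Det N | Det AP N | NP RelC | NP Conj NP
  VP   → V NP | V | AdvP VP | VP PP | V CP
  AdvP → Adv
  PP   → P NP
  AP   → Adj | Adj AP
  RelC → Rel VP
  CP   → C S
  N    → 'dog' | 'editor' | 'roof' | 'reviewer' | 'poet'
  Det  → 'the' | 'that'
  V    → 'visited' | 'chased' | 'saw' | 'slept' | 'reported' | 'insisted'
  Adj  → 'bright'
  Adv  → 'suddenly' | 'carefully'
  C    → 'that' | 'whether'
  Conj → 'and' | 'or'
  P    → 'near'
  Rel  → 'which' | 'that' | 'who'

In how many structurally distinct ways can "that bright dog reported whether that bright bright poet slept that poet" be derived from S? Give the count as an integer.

[S [NP [Det that] [AP [Adj bright]] [N dog]] [VP [V reported] [CP [C whether] [S [NP [Det that] [AP [Adj bright] [AP [Adj bright]]] [N poet]] [VP [V slept] [NP [Det that] [N poet]]]]]]]
No rule offers an alternative attachment or grouping for any span, so this is the only derivation.

1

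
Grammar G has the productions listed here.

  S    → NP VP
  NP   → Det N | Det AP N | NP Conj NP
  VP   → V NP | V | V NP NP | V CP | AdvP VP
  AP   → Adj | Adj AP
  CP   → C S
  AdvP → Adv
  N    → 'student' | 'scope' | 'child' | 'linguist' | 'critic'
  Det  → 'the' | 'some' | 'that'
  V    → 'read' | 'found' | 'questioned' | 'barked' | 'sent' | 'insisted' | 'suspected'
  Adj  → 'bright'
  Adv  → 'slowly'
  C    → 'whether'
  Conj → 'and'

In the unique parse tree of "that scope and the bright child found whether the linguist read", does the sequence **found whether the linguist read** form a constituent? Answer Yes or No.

Yes

[S [NP [NP [Det that] [N scope]] [Conj and] [NP [Det the] [AP [Adj bright]] [N child]]] [VP [V found] [CP [C whether] [S [NP [Det the] [N linguist]] [VP [V read]]]]]]
The words 'found whether the linguist read' are exhaustively dominated by a single VP node (built by VP → V CP), so they form a constituent.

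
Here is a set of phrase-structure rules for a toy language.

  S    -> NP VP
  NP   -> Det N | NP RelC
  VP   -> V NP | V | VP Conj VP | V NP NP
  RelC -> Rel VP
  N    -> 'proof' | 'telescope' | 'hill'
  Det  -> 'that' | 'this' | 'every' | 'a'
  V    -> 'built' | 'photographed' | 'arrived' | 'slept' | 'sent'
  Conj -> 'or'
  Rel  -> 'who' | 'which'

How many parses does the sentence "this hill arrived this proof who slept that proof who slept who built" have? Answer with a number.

4

Two of the 4 distinct bracketings:
[S [NP [Det this] [N hill]] [VP [V arrived] [NP [NP [Det this] [N proof]] [RelC [Rel who] [VP [V slept] [NP [NP [NP [Det that] [N proof]] [RelC [Rel who] [VP [V slept]]]] [RelC [Rel who] [VP [V built]]]]]]]]]
[S [NP [Det this] [N hill]] [VP [V arrived] [NP [NP [NP [Det this] [N proof]] [RelC [Rel who] [VP [V slept] [NP [NP [Det that] [N proof]] [RelC [Rel who] [VP [V slept]]]]]]] [RelC [Rel who] [VP [V built]]]]]]
The trees differ in how a recursive rule is bracketed over the same span.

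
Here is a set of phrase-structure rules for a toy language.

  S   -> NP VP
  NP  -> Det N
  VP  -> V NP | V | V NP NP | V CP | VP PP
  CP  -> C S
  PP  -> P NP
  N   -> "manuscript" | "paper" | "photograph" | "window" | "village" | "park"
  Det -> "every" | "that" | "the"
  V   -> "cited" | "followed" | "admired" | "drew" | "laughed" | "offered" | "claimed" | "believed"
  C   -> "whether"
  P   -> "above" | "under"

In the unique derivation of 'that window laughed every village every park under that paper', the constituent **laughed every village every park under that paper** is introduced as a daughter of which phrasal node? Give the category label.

S

[S [NP [Det that] [N window]] [VP [VP [V laughed] [NP [Det every] [N village]] [NP [Det every] [N park]]] [PP [P under] [NP [Det that] [N paper]]]]]
The span 'laughed every village every park under that paper' is the VP node built by VP → VP PP.
Its mother is the S built by S → NP VP.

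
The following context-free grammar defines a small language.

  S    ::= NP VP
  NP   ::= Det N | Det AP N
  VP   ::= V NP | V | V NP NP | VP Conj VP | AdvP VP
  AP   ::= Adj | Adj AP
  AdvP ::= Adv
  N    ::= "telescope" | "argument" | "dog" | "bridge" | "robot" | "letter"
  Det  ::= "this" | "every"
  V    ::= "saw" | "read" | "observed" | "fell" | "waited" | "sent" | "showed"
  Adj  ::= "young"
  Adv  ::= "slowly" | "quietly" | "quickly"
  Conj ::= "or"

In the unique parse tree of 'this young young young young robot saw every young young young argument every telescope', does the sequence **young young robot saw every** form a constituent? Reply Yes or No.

No

[S [NP [Det this] [AP [Adj young] [AP [Adj young] [AP [Adj young] [AP [Adj young]]]]] [N robot]] [VP [V saw] [NP [Det every] [AP [Adj young] [AP [Adj young] [AP [Adj young]]]] [N argument]] [NP [Det every] [N telescope]]]]
The smallest constituent containing 'young young robot saw every' is the S spanning 'this young young young young robot saw every young young young argument every telescope'; no single node in the tree dominates exactly the given words.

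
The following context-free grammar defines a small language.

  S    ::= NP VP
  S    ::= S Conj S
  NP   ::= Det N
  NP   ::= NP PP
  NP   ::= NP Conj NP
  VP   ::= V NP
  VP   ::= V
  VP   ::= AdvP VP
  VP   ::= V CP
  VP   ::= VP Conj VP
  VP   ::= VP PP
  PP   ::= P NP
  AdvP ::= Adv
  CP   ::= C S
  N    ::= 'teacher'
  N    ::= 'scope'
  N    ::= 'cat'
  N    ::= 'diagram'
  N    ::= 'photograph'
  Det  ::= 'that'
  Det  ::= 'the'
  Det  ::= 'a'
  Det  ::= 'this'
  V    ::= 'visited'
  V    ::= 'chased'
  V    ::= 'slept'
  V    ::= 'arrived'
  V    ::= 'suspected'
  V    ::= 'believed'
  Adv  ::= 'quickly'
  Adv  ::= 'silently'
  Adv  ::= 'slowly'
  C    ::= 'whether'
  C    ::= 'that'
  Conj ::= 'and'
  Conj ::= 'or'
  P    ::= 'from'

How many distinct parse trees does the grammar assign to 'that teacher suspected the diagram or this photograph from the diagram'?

3

Two of the 3 distinct bracketings:
[S [NP [Det that] [N teacher]] [VP [V suspected] [NP [NP [NP [Det the] [N diagram]] [Conj or] [NP [Det this] [N photograph]]] [PP [P from] [NP [Det the] [N diagram]]]]]]
[S [NP [Det that] [N teacher]] [VP [V suspected] [NP [NP [Det the] [N diagram]] [Conj or] [NP [NP [Det this] [N photograph]] [PP [P from] [NP [Det the] [N diagram]]]]]]]
The trees differ in how a recursive rule is bracketed over the same span.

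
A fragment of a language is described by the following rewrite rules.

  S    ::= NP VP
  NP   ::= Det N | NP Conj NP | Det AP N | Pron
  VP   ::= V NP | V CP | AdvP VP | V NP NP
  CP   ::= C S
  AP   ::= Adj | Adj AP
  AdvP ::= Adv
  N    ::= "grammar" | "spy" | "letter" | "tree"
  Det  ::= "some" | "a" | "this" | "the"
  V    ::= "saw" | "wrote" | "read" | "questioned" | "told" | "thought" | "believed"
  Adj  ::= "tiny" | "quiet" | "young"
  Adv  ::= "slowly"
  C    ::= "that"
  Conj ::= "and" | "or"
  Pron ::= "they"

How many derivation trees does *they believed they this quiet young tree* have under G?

[S [NP [Pron they]] [VP [V believed] [NP [Pron they]] [NP [Det this] [AP [Adj quiet] [AP [Adj young]]] [N tree]]]]
No rule offers an alternative attachment or grouping for any span, so this is the only derivation.

1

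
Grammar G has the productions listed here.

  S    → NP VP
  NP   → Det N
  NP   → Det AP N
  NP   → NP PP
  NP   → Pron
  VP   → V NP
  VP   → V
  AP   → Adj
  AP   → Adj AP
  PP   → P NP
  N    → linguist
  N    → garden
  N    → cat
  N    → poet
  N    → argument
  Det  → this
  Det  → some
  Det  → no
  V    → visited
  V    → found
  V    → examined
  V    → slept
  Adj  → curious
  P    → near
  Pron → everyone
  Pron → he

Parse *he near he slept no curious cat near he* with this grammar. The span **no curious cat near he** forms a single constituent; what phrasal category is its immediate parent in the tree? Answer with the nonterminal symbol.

VP

S
  NP
    NP
      Pron: he
    PP
      P: near
      NP
        Pron: he
  VP
    V: slept
    NP
      NP
        Det: no
        AP
          Adj: curious
        N: cat
      PP
        P: near
        NP
          Pron: he
The span 'no curious cat near he' is the NP node built by NP → NP PP.
Its mother is the VP built by VP → V NP.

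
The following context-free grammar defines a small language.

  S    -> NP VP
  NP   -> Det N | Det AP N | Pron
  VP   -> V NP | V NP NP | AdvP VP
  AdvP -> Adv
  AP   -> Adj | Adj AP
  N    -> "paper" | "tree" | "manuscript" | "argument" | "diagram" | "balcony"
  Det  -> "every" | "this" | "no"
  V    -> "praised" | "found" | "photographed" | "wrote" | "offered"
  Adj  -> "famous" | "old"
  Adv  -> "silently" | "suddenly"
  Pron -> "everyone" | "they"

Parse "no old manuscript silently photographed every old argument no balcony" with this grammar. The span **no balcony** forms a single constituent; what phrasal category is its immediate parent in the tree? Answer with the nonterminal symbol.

VP

S
  NP
    Det: no
    AP
      Adj: old
    N: manuscript
  VP
    AdvP
      Adv: silently
    VP
      V: photographed
      NP
        Det: every
        AP
          Adj: old
        N: argument
      NP
        Det: no
        N: balcony
The span 'no balcony' is the NP node built by NP → Det N.
Its mother is the VP built by VP → V NP NP.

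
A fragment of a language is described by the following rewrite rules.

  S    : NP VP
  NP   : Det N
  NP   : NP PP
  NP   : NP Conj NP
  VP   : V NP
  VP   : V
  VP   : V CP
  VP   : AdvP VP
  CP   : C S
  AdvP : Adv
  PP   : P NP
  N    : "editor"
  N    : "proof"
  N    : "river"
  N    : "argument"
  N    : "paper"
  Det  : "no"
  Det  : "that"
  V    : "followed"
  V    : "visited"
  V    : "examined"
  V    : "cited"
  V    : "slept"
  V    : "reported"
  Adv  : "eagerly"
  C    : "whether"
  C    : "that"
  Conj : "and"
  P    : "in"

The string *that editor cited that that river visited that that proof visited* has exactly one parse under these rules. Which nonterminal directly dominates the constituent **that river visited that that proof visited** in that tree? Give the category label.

S
  NP
    Det: that
    N: editor
  VP
    V: cited
    CP
      C: that
      S
        NP
          Det: that
          N: river
        VP
          V: visited
          CP
            C: that
            S
              NP
                Det: that
                N: proof
              VP
                V: visited
The span 'that river visited that that proof visited' is the S node built by S → NP VP.
Its mother is the CP built by CP → C S.

CP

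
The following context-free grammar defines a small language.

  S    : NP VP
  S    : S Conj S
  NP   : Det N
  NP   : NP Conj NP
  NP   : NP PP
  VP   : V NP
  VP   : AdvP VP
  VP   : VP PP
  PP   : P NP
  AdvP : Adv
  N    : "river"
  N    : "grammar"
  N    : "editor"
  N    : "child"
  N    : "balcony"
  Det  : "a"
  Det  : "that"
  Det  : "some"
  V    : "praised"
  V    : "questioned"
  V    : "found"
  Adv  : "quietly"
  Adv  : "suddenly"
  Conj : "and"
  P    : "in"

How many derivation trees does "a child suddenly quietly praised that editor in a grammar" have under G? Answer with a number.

4

Two of the 4 distinct bracketings:
[S [NP [Det a] [N child]] [VP [AdvP [Adv suddenly]] [VP [AdvP [Adv quietly]] [VP [V praised] [NP [NP [Det that] [N editor]] [PP [P in] [NP [Det a] [N grammar]]]]]]]]
[S [NP [Det a] [N child]] [VP [AdvP [Adv suddenly]] [VP [AdvP [Adv quietly]] [VP [VP [V praised] [NP [Det that] [N editor]]] [PP [P in] [NP [Det a] [N grammar]]]]]]]
The difference turns on whether NP → NP PP is used at the relevant span, versus an alternative expansion of NP.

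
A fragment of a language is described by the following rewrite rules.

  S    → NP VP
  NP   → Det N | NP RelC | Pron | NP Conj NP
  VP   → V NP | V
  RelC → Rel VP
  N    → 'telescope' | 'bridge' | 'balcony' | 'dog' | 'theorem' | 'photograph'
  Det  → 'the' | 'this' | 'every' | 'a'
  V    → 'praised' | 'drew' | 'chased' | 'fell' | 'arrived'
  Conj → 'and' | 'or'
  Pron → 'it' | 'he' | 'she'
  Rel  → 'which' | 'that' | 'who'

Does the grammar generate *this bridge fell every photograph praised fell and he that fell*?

Ungrammatical

For S → NP VP, the only prefix that parses as NP is 'this bridge', but the remainder 'fell every photograph praised fell and he that fell' is not a VP under these rules.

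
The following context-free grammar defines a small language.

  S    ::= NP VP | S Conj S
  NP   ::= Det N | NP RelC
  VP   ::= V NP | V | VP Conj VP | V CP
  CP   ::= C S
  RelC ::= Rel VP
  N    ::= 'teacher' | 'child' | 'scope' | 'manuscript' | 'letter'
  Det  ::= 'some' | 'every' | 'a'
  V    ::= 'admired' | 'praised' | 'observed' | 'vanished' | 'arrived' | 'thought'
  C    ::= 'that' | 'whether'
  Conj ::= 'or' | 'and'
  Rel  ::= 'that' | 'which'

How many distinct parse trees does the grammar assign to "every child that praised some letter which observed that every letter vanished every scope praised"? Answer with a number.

The two bracketings:
[S [NP [NP [Det every] [N child]] [RelC [Rel that] [VP [V praised] [NP [NP [Det some] [N letter]] [RelC [Rel which] [VP [V observed] [CP [C that] [S [NP [Det every] [N letter]] [VP [V vanished] [NP [Det every] [N scope]]]]]]]]]]] [VP [V praised]]]
[S [NP [NP [NP [Det every] [N child]] [RelC [Rel that] [VP [V praised] [NP [Det some] [N letter]]]]] [RelC [Rel which] [VP [V observed] [CP [C that] [S [NP [Det every] [N letter]] [VP [V vanished] [NP [Det every] [N scope]]]]]]]] [VP [V praised]]]
The trees differ in how a recursive rule is bracketed over the same span.

2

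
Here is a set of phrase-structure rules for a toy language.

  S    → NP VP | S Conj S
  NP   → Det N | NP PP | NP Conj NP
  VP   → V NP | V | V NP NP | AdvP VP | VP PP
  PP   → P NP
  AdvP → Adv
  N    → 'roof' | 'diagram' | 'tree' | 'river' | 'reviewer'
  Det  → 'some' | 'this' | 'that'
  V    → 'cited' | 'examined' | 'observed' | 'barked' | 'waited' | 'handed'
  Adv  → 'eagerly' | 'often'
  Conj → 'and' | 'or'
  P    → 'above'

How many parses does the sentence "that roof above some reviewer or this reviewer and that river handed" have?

5

Two of the 5 distinct bracketings:
[S [NP [NP [Det that] [N roof]] [PP [P above] [NP [NP [Det some] [N reviewer]] [Conj or] [NP [NP [Det this] [N reviewer]] [Conj and] [NP [Det that] [N river]]]]]] [VP [V handed]]]
[S [NP [NP [Det that] [N roof]] [PP [P above] [NP [NP [NP [Det some] [N reviewer]] [Conj or] [NP [Det this] [N reviewer]]] [Conj and] [NP [Det that] [N river]]]]] [VP [V handed]]]
The trees differ in how a recursive rule is bracketed over the same span.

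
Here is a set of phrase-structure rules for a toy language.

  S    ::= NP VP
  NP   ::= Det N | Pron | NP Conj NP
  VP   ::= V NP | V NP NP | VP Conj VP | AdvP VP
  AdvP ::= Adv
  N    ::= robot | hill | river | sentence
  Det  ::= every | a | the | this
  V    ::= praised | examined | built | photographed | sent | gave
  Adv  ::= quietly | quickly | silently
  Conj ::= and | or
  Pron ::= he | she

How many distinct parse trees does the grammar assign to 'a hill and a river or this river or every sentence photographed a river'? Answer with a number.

Two of the 5 distinct bracketings:
[S [NP [NP [Det a] [N hill]] [Conj and] [NP [NP [Det a] [N river]] [Conj or] [NP [NP [Det this] [N river]] [Conj or] [NP [Det every] [N sentence]]]]] [VP [V photographed] [NP [Det a] [N river]]]]
[S [NP [NP [Det a] [N hill]] [Conj and] [NP [NP [NP [Det a] [N river]] [Conj or] [NP [Det this] [N river]]] [Conj or] [NP [Det every] [N sentence]]]] [VP [V photographed] [NP [Det a] [N river]]]]
The trees differ in how a recursive rule is bracketed over the same span.

5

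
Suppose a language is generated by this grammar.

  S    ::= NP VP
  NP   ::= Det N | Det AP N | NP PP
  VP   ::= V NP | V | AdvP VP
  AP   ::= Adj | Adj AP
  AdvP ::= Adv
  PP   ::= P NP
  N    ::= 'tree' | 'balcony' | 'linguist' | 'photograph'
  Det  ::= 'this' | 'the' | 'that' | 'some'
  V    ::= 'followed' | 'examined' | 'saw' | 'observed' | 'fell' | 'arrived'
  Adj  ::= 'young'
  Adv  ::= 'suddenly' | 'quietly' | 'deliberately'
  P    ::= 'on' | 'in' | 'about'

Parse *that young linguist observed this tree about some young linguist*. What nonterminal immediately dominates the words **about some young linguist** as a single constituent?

PP

S
  NP
    Det: that
    AP
      Adj: young
    N: linguist
  VP
    V: observed
    NP
      NP
        Det: this
        N: tree
      PP
        P: about
        NP
          Det: some
          AP
            Adj: young
          N: linguist
The span 'about some young linguist' is the PP node built by PP → P NP.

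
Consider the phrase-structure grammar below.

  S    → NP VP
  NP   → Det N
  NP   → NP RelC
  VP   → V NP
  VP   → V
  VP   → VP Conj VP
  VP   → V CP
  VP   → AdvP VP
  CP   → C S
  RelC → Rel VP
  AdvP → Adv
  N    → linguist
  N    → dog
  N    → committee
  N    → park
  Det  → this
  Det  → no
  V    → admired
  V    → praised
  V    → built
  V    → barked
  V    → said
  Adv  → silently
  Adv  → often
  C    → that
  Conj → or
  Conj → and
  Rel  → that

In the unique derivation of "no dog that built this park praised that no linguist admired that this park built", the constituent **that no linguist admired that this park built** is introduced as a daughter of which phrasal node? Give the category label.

VP

[S [NP [NP [Det no] [N dog]] [RelC [Rel that] [VP [V built] [NP [Det this] [N park]]]]] [VP [V praised] [CP [C that] [S [NP [Det no] [N linguist]] [VP [V admired] [CP [C that] [S [NP [Det this] [N park]] [VP [V built]]]]]]]]]
The span 'that no linguist admired that this park built' is the CP node built by CP → C S.
Its mother is the VP built by VP → V CP.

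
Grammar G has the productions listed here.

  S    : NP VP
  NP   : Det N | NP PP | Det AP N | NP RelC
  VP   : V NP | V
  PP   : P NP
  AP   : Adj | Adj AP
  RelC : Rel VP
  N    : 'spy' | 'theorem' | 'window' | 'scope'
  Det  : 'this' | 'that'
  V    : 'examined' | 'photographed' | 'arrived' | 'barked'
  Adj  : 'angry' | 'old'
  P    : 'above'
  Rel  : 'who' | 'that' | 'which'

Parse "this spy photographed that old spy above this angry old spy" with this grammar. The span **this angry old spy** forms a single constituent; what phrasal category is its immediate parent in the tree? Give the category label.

S
  NP
    Det: this
    N: spy
  VP
    V: photographed
    NP
      NP
        Det: that
        AP
          Adj: old
        N: spy
      PP
        P: above
        NP
          Det: this
          AP
            Adj: angry
            AP
              Adj: old
          N: spy
The span 'this angry old spy' is the NP node built by NP → Det AP N.
Its mother is the PP built by PP → P NP.

PP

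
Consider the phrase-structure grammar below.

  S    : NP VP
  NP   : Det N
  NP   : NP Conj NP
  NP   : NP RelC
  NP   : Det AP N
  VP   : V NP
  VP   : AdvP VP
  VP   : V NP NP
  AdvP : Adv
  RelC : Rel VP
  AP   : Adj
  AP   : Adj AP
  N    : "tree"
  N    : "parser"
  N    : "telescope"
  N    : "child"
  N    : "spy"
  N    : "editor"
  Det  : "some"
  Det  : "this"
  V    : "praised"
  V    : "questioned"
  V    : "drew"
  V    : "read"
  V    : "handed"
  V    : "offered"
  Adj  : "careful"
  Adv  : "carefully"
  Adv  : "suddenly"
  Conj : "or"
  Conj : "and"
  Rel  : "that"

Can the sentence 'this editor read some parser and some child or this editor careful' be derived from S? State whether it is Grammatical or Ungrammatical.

Ungrammatical

An N word can never sit immediately before an Adj word in any string this grammar generates, so the substring 'editor careful' rules out a derivation.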